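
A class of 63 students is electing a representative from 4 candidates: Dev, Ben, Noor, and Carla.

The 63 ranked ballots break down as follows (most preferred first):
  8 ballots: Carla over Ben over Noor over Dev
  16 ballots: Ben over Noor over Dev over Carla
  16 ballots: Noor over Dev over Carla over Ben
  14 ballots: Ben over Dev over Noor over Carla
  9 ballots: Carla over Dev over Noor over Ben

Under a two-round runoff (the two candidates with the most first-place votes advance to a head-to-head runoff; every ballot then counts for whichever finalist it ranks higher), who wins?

Carla

Round 1 first-place votes: Dev 0, Ben 30, Noor 16, Carla 17. Ben and Carla advance.
Runoff: Ben is ranked above Carla on 30 ballots, Carla above Ben on 33.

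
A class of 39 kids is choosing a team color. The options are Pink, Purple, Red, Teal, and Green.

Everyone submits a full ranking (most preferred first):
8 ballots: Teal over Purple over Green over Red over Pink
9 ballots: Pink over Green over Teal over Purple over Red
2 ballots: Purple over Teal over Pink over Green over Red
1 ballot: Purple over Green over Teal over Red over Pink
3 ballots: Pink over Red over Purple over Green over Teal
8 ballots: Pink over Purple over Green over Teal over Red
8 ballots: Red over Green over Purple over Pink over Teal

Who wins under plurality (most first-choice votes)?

First-place votes: Pink 20, Purple 3, Red 8, Teal 8, Green 0.

Pink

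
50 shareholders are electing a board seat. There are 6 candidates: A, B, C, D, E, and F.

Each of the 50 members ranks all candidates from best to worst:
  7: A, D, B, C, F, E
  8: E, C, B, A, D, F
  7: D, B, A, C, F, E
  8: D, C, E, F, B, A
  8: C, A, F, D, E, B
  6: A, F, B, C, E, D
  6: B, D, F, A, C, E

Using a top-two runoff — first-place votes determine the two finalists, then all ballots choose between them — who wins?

Round 1 first-place votes: A 13, B 6, C 8, D 15, E 8, F 0. D and A advance.
Runoff: D is ranked above A on 21 ballots, A above D on 29.

A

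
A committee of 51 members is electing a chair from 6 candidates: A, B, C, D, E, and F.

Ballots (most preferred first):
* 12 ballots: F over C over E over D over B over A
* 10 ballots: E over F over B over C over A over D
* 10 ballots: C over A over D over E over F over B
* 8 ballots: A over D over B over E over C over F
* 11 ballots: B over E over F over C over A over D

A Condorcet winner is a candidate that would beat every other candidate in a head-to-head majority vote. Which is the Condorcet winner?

E

E vs A: 33–18
E vs B: 32–19
E vs C: 29–22
E vs D: 33–18
E vs F: 39–12
E beats every other candidate.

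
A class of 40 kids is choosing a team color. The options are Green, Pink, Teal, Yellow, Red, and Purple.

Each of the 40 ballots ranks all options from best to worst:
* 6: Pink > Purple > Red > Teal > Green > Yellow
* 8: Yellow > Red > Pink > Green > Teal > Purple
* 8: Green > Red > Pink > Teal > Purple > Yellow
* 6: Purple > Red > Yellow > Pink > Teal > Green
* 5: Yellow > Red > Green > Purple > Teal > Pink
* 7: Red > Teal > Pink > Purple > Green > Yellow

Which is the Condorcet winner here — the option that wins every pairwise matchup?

Red

Red vs Green: 32–8
Red vs Pink: 34–6
Red vs Teal: 40–0
Red vs Yellow: 27–13
Red vs Purple: 28–12
Red beats every other option.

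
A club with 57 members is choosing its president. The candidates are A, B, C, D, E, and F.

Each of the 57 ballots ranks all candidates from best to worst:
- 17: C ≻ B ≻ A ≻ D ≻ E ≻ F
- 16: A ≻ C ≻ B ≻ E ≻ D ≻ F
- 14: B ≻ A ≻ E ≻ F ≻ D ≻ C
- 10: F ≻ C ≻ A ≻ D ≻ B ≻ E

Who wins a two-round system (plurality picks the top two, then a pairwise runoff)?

A

Round 1 first-place votes: A 16, B 14, C 17, D 0, E 0, F 10. C and A advance.
Runoff: C is ranked above A on 27 ballots, A above C on 30.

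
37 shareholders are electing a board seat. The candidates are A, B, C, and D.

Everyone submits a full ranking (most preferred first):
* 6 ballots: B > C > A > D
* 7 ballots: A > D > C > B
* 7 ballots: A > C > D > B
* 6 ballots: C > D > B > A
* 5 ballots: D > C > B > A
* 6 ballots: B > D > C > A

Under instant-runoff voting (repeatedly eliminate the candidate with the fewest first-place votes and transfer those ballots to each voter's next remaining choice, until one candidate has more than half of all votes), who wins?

B

Round 1: A 14, B 12, C 6, D 5. D eliminated.
Round 2: A 14, B 12, C 11. C eliminated.
Round 3: A 14, B 23. B has a majority (≥19).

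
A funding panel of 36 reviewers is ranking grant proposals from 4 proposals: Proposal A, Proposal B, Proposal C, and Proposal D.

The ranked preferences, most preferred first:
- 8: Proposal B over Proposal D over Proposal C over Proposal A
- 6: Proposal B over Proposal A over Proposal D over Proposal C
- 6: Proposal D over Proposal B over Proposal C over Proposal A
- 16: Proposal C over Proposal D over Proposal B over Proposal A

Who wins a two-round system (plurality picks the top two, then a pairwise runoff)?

Proposal B

Round 1 first-place votes: Proposal A 0, Proposal B 14, Proposal C 16, Proposal D 6. Proposal C and Proposal B advance.
Runoff: Proposal C is ranked above Proposal B on 16 ballots, Proposal B above Proposal C on 20.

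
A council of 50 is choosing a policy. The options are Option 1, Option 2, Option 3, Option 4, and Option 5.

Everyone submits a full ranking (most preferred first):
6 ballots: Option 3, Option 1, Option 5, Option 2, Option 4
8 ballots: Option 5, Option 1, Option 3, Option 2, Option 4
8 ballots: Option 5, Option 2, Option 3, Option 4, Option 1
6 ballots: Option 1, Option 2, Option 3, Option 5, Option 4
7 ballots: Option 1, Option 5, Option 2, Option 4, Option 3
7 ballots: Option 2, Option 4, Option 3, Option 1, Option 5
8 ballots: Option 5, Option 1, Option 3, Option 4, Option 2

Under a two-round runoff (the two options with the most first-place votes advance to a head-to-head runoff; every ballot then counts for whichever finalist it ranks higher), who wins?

Option 1

Round 1 first-place votes: Option 1 13, Option 2 7, Option 3 6, Option 4 0, Option 5 24. Option 5 and Option 1 advance.
Runoff: Option 5 is ranked above Option 1 on 24 ballots, Option 1 above Option 5 on 26.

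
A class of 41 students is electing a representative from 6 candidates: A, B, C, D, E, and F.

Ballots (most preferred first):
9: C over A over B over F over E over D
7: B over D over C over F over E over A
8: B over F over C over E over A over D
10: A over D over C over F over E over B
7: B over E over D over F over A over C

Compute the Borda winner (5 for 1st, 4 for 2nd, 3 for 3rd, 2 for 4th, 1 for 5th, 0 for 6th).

B

A: 9×4 + 7×0 + 8×1 + 10×5 + 7×1 = 101
B: 9×3 + 7×5 + 8×5 + 10×0 + 7×5 = 137
C: 9×5 + 7×3 + 8×3 + 10×3 + 7×0 = 120
D: 9×0 + 7×4 + 8×0 + 10×4 + 7×3 = 89
E: 9×1 + 7×1 + 8×2 + 10×1 + 7×4 = 70
F: 9×2 + 7×2 + 8×4 + 10×2 + 7×2 = 98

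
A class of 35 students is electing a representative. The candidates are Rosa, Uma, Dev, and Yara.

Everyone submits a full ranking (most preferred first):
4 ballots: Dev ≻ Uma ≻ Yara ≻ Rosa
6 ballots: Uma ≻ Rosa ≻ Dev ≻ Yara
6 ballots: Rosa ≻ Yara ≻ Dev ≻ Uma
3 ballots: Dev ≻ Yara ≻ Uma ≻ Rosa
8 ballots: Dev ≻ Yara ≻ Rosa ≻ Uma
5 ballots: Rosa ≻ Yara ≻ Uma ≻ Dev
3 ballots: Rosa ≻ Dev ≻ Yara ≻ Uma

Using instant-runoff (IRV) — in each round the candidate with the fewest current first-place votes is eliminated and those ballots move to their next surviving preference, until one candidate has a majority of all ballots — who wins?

Rosa

Round 1: Rosa 14, Uma 6, Dev 15, Yara 0. Yara eliminated.
Round 2: Rosa 14, Uma 6, Dev 15. Uma eliminated.
Round 3: Rosa 20, Dev 15. Rosa has a majority (≥18).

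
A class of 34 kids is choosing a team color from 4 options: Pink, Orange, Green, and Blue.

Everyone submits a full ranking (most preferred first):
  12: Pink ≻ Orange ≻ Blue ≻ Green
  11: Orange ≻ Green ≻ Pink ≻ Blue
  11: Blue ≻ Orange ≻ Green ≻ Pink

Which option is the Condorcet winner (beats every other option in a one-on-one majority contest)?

Orange

Orange vs Pink: 22–12
Orange vs Green: 34–0
Orange vs Blue: 23–11
Orange beats every other option.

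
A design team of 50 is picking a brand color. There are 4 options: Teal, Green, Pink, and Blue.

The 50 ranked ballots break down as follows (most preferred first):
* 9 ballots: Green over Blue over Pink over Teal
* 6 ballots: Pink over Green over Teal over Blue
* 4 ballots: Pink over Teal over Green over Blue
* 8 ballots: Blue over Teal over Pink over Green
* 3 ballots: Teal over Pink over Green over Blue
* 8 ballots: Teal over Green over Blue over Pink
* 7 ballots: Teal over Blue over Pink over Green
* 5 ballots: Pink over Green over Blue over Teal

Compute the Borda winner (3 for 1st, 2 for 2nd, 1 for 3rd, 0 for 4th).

Teal

Teal: 9×0 + 6×1 + 4×2 + 8×2 + 3×3 + 8×3 + 7×3 + 5×0 = 84
Green: 9×3 + 6×2 + 4×1 + 8×0 + 3×1 + 8×2 + 7×0 + 5×2 = 72
Pink: 9×1 + 6×3 + 4×3 + 8×1 + 3×2 + 8×0 + 7×1 + 5×3 = 75
Blue: 9×2 + 6×0 + 4×0 + 8×3 + 3×0 + 8×1 + 7×2 + 5×1 = 69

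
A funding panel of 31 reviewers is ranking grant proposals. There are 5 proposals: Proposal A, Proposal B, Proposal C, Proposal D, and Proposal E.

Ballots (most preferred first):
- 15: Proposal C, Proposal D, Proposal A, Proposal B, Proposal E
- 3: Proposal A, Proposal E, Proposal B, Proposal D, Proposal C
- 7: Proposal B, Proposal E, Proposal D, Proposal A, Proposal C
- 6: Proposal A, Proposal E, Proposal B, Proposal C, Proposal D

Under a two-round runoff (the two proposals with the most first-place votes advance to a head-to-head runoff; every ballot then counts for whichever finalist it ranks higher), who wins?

Proposal A

Round 1 first-place votes: Proposal A 9, Proposal B 7, Proposal C 15, Proposal D 0, Proposal E 0. Proposal C and Proposal A advance.
Runoff: Proposal C is ranked above Proposal A on 15 ballots, Proposal A above Proposal C on 16.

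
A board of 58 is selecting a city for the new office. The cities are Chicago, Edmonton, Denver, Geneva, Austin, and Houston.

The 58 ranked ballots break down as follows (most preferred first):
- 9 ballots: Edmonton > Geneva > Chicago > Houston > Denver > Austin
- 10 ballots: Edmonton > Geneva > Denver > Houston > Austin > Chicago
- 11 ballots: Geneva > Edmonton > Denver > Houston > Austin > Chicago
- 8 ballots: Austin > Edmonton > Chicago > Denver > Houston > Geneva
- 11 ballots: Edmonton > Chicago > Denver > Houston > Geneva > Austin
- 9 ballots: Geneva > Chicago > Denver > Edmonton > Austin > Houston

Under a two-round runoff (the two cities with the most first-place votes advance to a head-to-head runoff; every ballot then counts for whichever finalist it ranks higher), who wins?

Edmonton

Round 1 first-place votes: Chicago 0, Edmonton 30, Denver 0, Geneva 20, Austin 8, Houston 0. Edmonton and Geneva advance.
Runoff: Edmonton is ranked above Geneva on 38 ballots, Geneva above Edmonton on 20.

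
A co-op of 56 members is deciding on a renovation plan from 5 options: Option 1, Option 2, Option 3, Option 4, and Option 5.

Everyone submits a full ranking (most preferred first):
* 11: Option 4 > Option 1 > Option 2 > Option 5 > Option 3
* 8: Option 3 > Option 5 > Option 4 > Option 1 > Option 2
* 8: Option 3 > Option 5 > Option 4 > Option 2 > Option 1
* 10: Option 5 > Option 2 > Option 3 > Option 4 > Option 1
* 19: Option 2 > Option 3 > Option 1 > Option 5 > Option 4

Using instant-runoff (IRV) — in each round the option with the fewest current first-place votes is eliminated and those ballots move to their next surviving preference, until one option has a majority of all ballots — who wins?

Option 2

Round 1: Option 1 0, Option 2 19, Option 3 16, Option 4 11, Option 5 10. Option 1 eliminated.
Round 2: Option 2 19, Option 3 16, Option 4 11, Option 5 10. Option 5 eliminated.
Round 3: Option 2 29, Option 3 16, Option 4 11. Option 2 has a majority (≥29).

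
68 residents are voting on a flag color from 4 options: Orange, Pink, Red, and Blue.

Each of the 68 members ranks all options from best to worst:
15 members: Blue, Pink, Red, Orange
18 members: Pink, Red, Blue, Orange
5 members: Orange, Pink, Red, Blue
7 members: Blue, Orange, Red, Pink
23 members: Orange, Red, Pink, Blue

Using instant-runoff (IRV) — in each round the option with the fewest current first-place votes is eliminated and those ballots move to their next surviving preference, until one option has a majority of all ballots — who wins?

Blue

Round 1: Orange 28, Pink 18, Red 0, Blue 22. Red eliminated.
Round 2: Orange 28, Pink 18, Blue 22. Pink eliminated.
Round 3: Orange 28, Blue 40. Blue has a majority (≥35).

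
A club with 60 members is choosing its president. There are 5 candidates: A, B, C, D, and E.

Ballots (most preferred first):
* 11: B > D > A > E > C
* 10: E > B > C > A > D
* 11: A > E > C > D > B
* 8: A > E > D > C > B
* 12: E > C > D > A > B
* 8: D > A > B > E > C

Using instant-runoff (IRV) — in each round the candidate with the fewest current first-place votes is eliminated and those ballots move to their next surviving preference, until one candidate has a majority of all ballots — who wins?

Round 1: A 19, B 11, C 0, D 8, E 22. C eliminated.
Round 2: A 19, B 11, D 8, E 22. D eliminated.
Round 3: A 27, B 11, E 22. B eliminated.
Round 4: A 38, E 22. A has a majority (≥31).

A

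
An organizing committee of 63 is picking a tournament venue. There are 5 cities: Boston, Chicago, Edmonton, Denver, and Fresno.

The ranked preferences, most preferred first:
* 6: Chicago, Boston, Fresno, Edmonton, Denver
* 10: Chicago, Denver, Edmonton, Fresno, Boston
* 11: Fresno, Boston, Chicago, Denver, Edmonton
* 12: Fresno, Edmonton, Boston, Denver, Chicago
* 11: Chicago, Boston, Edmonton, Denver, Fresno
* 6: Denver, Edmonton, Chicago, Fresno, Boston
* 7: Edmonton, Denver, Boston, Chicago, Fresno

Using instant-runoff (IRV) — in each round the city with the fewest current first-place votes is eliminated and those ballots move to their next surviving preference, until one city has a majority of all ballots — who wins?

Round 1: Boston 0, Chicago 27, Edmonton 7, Denver 6, Fresno 23. Boston eliminated.
Round 2: Chicago 27, Edmonton 7, Denver 6, Fresno 23. Denver eliminated.
Round 3: Chicago 27, Edmonton 13, Fresno 23. Edmonton eliminated.
Round 4: Chicago 40, Fresno 23. Chicago has a majority (≥32).

Chicago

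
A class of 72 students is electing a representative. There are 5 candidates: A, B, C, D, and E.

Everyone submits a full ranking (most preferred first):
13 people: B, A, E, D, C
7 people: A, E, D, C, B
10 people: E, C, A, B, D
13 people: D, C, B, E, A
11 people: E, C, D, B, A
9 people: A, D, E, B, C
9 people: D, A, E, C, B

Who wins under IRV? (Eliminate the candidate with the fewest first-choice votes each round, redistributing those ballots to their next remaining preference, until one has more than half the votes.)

Round 1: A 16, B 13, C 0, D 22, E 21. C eliminated.
Round 2: A 16, B 13, D 22, E 21. B eliminated.
Round 3: A 29, D 22, E 21. E eliminated.
Round 4: A 39, D 33. A has a majority (≥37).

A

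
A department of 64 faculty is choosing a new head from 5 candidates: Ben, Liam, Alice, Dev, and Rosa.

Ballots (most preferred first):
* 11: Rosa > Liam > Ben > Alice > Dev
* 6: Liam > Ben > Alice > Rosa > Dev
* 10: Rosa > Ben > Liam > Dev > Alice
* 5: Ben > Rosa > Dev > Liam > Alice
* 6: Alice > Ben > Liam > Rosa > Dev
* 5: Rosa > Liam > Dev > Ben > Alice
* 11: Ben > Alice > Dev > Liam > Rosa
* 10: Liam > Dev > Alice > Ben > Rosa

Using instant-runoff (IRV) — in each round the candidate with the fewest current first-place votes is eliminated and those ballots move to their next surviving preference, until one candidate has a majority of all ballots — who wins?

Round 1: Ben 16, Liam 16, Alice 6, Dev 0, Rosa 26. Dev eliminated.
Round 2: Ben 16, Liam 16, Alice 6, Rosa 26. Alice eliminated.
Round 3: Ben 22, Liam 16, Rosa 26. Liam eliminated.
Round 4: Ben 38, Rosa 26. Ben has a majority (≥33).

Ben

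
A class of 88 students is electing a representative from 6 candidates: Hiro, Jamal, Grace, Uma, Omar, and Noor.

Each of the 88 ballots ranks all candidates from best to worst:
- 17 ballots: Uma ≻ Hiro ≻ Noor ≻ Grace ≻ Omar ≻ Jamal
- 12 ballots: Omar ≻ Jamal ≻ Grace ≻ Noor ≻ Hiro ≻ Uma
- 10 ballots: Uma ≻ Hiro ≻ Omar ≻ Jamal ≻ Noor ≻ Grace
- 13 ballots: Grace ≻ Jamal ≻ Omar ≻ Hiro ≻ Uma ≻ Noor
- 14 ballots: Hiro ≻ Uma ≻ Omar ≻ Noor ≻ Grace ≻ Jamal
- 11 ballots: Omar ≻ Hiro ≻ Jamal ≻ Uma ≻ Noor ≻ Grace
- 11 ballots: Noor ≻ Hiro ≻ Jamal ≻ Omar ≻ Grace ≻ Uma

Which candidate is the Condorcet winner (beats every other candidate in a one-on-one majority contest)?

Hiro vs Jamal: 63–25
Hiro vs Grace: 63–25
Hiro vs Uma: 61–27
Hiro vs Omar: 52–36
Hiro vs Noor: 65–23
Hiro beats every other candidate.

Hiro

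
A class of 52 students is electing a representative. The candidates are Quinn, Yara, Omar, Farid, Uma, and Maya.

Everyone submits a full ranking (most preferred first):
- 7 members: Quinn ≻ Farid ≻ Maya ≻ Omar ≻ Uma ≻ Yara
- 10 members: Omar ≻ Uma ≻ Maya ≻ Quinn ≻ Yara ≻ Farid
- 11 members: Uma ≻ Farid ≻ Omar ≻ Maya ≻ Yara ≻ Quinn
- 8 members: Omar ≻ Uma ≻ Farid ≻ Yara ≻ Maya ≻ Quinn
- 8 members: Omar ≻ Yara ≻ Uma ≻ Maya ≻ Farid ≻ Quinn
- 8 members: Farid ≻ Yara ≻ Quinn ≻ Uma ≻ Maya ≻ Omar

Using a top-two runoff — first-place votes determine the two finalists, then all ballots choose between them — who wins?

Round 1 first-place votes: Quinn 7, Yara 0, Omar 26, Farid 8, Uma 11, Maya 0. Omar and Uma advance.
Runoff: Omar is ranked above Uma on 33 ballots, Uma above Omar on 19.

Omar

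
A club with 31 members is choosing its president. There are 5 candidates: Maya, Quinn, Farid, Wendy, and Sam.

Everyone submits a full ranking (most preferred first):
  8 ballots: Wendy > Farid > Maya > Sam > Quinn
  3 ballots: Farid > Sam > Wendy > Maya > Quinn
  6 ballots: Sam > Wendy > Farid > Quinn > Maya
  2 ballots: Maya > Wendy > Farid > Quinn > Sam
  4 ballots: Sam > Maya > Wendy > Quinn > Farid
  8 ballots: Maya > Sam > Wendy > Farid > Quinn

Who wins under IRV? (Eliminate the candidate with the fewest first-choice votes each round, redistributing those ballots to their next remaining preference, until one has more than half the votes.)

Maya

Round 1: Maya 10, Quinn 0, Farid 3, Wendy 8, Sam 10. Quinn eliminated.
Round 2: Maya 10, Farid 3, Wendy 8, Sam 10. Farid eliminated.
Round 3: Maya 10, Wendy 8, Sam 13. Wendy eliminated.
Round 4: Maya 18, Sam 13. Maya has a majority (≥16).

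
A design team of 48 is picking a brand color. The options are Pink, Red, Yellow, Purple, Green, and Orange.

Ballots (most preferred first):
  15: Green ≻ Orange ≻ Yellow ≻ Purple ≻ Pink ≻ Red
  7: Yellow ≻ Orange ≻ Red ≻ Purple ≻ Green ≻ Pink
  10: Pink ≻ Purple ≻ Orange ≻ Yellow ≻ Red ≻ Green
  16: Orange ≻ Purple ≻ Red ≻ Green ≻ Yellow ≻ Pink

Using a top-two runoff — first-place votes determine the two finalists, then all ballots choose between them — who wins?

Round 1 first-place votes: Pink 10, Red 0, Yellow 7, Purple 0, Green 15, Orange 16. Orange and Green advance.
Runoff: Orange is ranked above Green on 33 ballots, Green above Orange on 15.

Orange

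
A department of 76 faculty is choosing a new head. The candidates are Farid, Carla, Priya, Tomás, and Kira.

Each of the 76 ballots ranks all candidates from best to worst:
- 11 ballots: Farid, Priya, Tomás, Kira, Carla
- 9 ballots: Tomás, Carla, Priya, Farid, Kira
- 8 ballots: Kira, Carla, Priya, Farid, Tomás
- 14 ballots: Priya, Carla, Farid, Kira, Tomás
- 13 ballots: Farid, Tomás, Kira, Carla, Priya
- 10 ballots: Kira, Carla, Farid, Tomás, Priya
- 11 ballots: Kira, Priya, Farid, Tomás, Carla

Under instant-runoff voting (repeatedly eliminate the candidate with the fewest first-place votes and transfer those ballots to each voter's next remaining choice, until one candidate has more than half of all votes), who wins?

Farid

Round 1: Farid 24, Carla 0, Priya 14, Tomás 9, Kira 29. Carla eliminated.
Round 2: Farid 24, Priya 14, Tomás 9, Kira 29. Tomás eliminated.
Round 3: Farid 24, Priya 23, Kira 29. Priya eliminated.
Round 4: Farid 47, Kira 29. Farid has a majority (≥39).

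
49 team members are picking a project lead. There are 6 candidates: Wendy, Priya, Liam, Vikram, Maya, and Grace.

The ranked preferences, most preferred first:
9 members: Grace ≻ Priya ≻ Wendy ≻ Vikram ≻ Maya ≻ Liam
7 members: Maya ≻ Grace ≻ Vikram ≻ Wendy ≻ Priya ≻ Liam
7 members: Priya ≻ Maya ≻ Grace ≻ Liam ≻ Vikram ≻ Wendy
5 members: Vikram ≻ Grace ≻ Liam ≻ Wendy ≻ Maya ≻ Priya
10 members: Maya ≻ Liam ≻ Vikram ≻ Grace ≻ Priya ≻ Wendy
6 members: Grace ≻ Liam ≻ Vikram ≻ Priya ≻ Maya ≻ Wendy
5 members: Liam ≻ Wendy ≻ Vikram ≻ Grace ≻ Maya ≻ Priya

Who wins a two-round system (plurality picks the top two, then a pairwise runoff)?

Grace

Round 1 first-place votes: Wendy 0, Priya 7, Liam 5, Vikram 5, Maya 17, Grace 15. Maya and Grace advance.
Runoff: Maya is ranked above Grace on 24 ballots, Grace above Maya on 25.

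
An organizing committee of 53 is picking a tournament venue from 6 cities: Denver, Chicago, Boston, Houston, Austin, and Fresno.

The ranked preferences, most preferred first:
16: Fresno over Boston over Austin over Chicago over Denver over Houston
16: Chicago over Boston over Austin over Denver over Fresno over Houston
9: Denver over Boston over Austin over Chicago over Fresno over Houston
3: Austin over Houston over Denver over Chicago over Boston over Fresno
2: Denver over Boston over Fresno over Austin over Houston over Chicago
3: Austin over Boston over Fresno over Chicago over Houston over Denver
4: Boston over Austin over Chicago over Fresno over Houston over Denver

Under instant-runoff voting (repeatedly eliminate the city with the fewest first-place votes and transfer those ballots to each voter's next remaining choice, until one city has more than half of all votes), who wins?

Chicago

Round 1: Denver 11, Chicago 16, Boston 4, Houston 0, Austin 6, Fresno 16. Houston eliminated.
Round 2: Denver 11, Chicago 16, Boston 4, Austin 6, Fresno 16. Boston eliminated.
Round 3: Denver 11, Chicago 16, Austin 10, Fresno 16. Austin eliminated.
Round 4: Denver 14, Chicago 20, Fresno 19. Denver eliminated.
Round 5: Chicago 32, Fresno 21. Chicago has a majority (≥27).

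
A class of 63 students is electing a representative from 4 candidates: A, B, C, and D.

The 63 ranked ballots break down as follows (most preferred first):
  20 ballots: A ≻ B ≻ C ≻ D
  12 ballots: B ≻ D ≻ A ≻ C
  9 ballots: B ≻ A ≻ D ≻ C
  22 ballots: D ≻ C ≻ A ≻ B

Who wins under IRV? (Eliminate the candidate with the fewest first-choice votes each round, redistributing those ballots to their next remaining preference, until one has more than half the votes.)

B

Round 1: A 20, B 21, C 0, D 22. C eliminated.
Round 2: A 20, B 21, D 22. A eliminated.
Round 3: B 41, D 22. B has a majority (≥32).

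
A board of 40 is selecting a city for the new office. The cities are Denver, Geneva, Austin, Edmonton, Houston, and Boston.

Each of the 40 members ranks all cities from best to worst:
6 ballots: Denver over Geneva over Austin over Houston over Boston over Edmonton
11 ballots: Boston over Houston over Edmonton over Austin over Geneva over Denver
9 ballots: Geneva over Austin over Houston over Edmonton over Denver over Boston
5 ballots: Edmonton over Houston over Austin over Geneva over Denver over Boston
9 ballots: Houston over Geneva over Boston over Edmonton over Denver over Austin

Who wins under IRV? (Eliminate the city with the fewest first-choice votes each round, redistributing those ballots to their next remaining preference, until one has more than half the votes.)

Round 1: Denver 6, Geneva 9, Austin 0, Edmonton 5, Houston 9, Boston 11. Austin eliminated.
Round 2: Denver 6, Geneva 9, Edmonton 5, Houston 9, Boston 11. Edmonton eliminated.
Round 3: Denver 6, Geneva 9, Houston 14, Boston 11. Denver eliminated.
Round 4: Geneva 15, Houston 14, Boston 11. Boston eliminated.
Round 5: Geneva 15, Houston 25. Houston has a majority (≥21).

Houston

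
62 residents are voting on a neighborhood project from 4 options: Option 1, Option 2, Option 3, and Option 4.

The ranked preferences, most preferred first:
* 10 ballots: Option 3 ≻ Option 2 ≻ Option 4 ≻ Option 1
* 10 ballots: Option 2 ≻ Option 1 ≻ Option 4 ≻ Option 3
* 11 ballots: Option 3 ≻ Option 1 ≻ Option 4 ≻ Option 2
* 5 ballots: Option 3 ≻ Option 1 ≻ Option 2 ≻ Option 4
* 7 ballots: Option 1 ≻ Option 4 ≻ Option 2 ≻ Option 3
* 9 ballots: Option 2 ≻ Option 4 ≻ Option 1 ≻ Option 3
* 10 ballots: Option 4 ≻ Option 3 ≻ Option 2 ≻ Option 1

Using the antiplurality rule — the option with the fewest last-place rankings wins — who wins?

Last-place votes: Option 1 20, Option 2 11, Option 3 26, Option 4 5.

Option 4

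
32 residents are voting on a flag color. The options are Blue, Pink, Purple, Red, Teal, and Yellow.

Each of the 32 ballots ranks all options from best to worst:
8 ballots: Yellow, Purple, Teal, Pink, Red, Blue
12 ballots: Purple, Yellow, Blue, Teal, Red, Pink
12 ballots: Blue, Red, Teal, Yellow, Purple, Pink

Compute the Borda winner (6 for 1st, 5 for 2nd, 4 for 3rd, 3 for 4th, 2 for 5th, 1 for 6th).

Yellow

Blue: 8×1 + 12×4 + 12×6 = 128
Pink: 8×3 + 12×1 + 12×1 = 48
Purple: 8×5 + 12×6 + 12×2 = 136
Red: 8×2 + 12×2 + 12×5 = 100
Teal: 8×4 + 12×3 + 12×4 = 116
Yellow: 8×6 + 12×5 + 12×3 = 144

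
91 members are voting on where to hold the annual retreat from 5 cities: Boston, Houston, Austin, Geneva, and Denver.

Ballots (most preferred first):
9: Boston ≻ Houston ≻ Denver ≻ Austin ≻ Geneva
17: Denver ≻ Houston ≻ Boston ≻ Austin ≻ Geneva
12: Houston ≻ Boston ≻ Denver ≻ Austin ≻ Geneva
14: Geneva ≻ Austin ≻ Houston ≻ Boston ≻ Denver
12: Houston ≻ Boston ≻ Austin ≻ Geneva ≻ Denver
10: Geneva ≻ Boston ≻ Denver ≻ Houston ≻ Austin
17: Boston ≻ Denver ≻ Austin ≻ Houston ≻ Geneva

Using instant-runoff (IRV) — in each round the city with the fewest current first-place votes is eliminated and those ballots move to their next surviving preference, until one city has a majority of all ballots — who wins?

Round 1: Boston 26, Houston 24, Austin 0, Geneva 24, Denver 17. Austin eliminated.
Round 2: Boston 26, Houston 24, Geneva 24, Denver 17. Denver eliminated.
Round 3: Boston 26, Houston 41, Geneva 24. Geneva eliminated.
Round 4: Boston 36, Houston 55. Houston has a majority (≥46).

Houston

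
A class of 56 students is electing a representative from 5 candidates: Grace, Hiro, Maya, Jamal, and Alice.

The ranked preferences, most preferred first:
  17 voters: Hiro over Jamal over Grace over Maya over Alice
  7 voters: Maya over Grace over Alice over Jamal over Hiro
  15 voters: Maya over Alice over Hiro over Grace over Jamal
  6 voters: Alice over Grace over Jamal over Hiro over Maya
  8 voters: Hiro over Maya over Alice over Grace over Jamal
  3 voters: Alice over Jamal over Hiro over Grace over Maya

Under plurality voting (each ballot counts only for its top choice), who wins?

Hiro

First-place votes: Grace 0, Hiro 25, Maya 22, Jamal 0, Alice 9.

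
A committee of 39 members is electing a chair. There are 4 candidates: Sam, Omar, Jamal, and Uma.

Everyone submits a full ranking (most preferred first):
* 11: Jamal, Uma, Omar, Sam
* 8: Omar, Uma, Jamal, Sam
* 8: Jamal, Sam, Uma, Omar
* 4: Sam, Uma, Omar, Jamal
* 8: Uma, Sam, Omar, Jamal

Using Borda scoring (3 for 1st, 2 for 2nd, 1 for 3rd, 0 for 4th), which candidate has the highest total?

Uma

Sam: 11×0 + 8×0 + 8×2 + 4×3 + 8×2 = 44
Omar: 11×1 + 8×3 + 8×0 + 4×1 + 8×1 = 47
Jamal: 11×3 + 8×1 + 8×3 + 4×0 + 8×0 = 65
Uma: 11×2 + 8×2 + 8×1 + 4×2 + 8×3 = 78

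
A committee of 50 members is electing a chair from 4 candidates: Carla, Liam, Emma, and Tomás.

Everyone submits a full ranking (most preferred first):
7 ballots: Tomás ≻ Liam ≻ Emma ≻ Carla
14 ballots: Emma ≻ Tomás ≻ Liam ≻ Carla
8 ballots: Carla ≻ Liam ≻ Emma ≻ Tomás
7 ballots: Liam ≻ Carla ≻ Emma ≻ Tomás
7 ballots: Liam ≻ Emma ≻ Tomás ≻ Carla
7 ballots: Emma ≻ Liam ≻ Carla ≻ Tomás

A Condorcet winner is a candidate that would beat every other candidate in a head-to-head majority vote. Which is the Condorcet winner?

Liam

Liam vs Carla: 42–8
Liam vs Emma: 29–21
Liam vs Tomás: 29–21
Liam beats every other candidate.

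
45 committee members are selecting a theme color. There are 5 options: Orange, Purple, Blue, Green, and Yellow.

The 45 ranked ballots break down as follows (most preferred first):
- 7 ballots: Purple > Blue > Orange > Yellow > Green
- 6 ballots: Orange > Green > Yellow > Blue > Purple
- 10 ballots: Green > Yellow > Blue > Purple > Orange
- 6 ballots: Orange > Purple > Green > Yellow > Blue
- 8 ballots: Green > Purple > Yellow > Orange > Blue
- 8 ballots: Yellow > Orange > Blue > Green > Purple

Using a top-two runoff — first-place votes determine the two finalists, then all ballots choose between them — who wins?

Orange

Round 1 first-place votes: Orange 12, Purple 7, Blue 0, Green 18, Yellow 8. Green and Orange advance.
Runoff: Green is ranked above Orange on 18 ballots, Orange above Green on 27.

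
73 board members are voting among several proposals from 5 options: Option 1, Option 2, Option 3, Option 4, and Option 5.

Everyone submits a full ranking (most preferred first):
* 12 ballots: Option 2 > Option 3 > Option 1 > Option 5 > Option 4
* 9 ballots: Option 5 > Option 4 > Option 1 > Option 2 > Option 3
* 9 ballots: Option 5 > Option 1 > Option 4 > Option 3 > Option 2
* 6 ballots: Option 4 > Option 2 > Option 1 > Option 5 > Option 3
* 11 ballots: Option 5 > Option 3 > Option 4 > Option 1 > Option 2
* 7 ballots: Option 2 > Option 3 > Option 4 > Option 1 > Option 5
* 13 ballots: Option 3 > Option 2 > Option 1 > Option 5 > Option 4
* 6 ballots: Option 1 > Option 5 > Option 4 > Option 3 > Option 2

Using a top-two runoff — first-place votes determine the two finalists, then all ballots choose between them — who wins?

Option 2

Round 1 first-place votes: Option 1 6, Option 2 19, Option 3 13, Option 4 6, Option 5 29. Option 5 and Option 2 advance.
Runoff: Option 5 is ranked above Option 2 on 35 ballots, Option 2 above Option 5 on 38.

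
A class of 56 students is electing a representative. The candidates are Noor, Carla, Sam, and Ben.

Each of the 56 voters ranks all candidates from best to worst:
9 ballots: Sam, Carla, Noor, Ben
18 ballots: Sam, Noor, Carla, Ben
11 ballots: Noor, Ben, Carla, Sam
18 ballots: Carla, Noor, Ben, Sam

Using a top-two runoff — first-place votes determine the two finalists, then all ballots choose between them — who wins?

Round 1 first-place votes: Noor 11, Carla 18, Sam 27, Ben 0. Sam and Carla advance.
Runoff: Sam is ranked above Carla on 27 ballots, Carla above Sam on 29.

Carla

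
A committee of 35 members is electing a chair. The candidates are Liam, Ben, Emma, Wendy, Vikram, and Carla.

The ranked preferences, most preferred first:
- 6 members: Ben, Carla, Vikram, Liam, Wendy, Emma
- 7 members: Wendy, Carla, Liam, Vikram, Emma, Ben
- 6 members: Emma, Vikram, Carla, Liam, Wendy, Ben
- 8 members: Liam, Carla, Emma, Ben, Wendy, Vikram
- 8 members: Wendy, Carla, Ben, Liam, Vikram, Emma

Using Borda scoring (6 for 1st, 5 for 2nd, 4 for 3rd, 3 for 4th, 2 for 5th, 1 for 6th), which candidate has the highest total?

Liam: 6×3 + 7×4 + 6×3 + 8×6 + 8×3 = 136
Ben: 6×6 + 7×1 + 6×1 + 8×3 + 8×4 = 105
Emma: 6×1 + 7×2 + 6×6 + 8×4 + 8×1 = 96
Wendy: 6×2 + 7×6 + 6×2 + 8×2 + 8×6 = 130
Vikram: 6×4 + 7×3 + 6×5 + 8×1 + 8×2 = 99
Carla: 6×5 + 7×5 + 6×4 + 8×5 + 8×5 = 169

Carla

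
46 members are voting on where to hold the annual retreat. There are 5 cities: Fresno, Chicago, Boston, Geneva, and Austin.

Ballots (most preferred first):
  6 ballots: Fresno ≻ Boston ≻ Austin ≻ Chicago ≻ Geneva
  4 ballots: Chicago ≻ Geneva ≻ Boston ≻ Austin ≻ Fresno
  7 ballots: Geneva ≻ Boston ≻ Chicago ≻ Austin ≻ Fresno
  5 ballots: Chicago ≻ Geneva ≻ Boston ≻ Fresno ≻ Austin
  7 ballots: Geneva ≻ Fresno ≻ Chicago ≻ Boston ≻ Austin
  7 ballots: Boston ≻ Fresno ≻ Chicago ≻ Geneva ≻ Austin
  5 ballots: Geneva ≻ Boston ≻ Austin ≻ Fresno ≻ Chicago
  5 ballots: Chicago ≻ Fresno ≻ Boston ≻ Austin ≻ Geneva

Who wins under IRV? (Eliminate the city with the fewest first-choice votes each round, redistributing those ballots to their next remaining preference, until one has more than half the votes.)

Chicago

Round 1: Fresno 6, Chicago 14, Boston 7, Geneva 19, Austin 0. Austin eliminated.
Round 2: Fresno 6, Chicago 14, Boston 7, Geneva 19. Fresno eliminated.
Round 3: Chicago 14, Boston 13, Geneva 19. Boston eliminated.
Round 4: Chicago 27, Geneva 19. Chicago has a majority (≥24).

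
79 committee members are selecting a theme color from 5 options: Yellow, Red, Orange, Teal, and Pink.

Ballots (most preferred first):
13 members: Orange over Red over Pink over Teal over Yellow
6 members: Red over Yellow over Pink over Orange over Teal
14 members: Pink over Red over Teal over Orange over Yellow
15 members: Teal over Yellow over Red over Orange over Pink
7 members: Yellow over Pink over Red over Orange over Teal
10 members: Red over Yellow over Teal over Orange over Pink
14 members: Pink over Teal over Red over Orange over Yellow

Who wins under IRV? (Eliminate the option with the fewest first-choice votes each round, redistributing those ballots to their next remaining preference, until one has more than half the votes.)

Round 1: Yellow 7, Red 16, Orange 13, Teal 15, Pink 28. Yellow eliminated.
Round 2: Red 16, Orange 13, Teal 15, Pink 35. Orange eliminated.
Round 3: Red 29, Teal 15, Pink 35. Teal eliminated.
Round 4: Red 44, Pink 35. Red has a majority (≥40).

Red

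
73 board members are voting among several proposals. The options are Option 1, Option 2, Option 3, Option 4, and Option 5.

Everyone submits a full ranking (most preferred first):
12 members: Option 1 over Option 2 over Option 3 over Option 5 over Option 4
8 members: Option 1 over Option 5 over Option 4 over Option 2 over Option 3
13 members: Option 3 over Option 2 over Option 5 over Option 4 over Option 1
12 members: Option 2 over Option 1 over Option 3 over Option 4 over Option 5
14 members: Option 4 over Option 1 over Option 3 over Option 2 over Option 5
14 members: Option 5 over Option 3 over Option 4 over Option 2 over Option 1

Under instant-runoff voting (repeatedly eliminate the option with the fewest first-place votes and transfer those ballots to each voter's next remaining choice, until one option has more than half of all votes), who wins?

Round 1: Option 1 20, Option 2 12, Option 3 13, Option 4 14, Option 5 14. Option 2 eliminated.
Round 2: Option 1 32, Option 3 13, Option 4 14, Option 5 14. Option 3 eliminated.
Round 3: Option 1 32, Option 4 14, Option 5 27. Option 4 eliminated.
Round 4: Option 1 46, Option 5 27. Option 1 has a majority (≥37).

Option 1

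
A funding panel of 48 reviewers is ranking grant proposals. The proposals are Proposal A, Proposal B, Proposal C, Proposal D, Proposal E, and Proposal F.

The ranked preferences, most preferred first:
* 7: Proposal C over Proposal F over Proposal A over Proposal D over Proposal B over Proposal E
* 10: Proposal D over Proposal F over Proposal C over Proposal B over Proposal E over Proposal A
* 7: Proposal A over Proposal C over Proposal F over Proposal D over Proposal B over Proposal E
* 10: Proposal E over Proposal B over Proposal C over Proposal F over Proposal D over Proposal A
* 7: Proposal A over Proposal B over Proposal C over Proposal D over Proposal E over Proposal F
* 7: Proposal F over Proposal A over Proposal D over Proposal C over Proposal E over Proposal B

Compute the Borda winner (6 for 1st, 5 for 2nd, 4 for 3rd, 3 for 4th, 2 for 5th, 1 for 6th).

Proposal A: 7×4 + 10×1 + 7×6 + 10×1 + 7×6 + 7×5 = 167
Proposal B: 7×2 + 10×3 + 7×2 + 10×5 + 7×5 + 7×1 = 150
Proposal C: 7×6 + 10×4 + 7×5 + 10×4 + 7×4 + 7×3 = 206
Proposal D: 7×3 + 10×6 + 7×3 + 10×2 + 7×3 + 7×4 = 171
Proposal E: 7×1 + 10×2 + 7×1 + 10×6 + 7×2 + 7×2 = 122
Proposal F: 7×5 + 10×5 + 7×4 + 10×3 + 7×1 + 7×6 = 192

Proposal C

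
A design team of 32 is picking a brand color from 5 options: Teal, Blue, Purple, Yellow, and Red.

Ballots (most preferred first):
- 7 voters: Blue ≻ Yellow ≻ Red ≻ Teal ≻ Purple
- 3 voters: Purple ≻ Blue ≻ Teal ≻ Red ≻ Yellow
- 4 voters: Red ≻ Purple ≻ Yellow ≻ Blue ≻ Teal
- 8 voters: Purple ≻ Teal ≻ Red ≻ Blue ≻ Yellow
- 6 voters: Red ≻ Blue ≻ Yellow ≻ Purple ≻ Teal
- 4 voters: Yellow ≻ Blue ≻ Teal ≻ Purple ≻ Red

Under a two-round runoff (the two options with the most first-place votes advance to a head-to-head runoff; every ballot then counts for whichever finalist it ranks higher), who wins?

Round 1 first-place votes: Teal 0, Blue 7, Purple 11, Yellow 4, Red 10. Purple and Red advance.
Runoff: Purple is ranked above Red on 15 ballots, Red above Purple on 17.

Red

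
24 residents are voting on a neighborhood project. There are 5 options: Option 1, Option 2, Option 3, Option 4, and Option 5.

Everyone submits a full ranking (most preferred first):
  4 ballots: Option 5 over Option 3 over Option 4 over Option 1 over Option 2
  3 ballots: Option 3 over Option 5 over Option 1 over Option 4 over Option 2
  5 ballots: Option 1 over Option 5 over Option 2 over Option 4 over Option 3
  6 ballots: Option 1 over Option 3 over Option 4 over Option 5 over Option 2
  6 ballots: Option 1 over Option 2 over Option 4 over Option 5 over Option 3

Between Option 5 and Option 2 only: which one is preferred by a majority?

Option 5

Option 5 is ranked above Option 2 on 18 ballots; Option 2 above Option 5 on 6.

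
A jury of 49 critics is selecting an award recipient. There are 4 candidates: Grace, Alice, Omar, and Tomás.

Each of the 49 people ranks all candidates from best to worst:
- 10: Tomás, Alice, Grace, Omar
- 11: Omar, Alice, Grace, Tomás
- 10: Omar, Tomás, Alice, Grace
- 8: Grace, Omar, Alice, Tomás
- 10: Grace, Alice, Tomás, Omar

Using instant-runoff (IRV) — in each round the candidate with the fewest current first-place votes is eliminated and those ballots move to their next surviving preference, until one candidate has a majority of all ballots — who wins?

Grace

Round 1: Grace 18, Alice 0, Omar 21, Tomás 10. Alice eliminated.
Round 2: Grace 18, Omar 21, Tomás 10. Tomás eliminated.
Round 3: Grace 28, Omar 21. Grace has a majority (≥25).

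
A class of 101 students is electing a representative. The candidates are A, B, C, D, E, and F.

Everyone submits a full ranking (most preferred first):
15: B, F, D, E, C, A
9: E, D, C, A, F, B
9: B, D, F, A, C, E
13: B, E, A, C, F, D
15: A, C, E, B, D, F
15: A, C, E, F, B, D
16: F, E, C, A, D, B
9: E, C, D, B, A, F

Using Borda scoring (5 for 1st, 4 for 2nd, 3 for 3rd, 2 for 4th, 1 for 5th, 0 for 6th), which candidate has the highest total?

A: 15×0 + 9×2 + 9×2 + 13×3 + 15×5 + 15×5 + 16×2 + 9×1 = 266
B: 15×5 + 9×0 + 9×5 + 13×5 + 15×2 + 15×1 + 16×0 + 9×2 = 248
C: 15×1 + 9×3 + 9×1 + 13×2 + 15×4 + 15×4 + 16×3 + 9×4 = 281
D: 15×3 + 9×4 + 9×4 + 13×0 + 15×1 + 15×0 + 16×1 + 9×3 = 175
E: 15×2 + 9×5 + 9×0 + 13×4 + 15×3 + 15×3 + 16×4 + 9×5 = 326
F: 15×4 + 9×1 + 9×3 + 13×1 + 15×0 + 15×2 + 16×5 + 9×0 = 219

E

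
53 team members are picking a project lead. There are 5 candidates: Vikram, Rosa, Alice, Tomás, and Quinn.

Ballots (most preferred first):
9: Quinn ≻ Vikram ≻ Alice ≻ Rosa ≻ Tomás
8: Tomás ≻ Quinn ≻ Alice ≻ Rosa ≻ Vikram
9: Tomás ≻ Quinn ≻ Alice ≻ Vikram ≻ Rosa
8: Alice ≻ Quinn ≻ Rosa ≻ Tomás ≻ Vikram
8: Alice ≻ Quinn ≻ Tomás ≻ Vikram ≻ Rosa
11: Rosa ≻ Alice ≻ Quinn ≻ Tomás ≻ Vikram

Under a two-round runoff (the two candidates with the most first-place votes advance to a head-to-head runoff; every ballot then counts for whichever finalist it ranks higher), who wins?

Round 1 first-place votes: Vikram 0, Rosa 11, Alice 16, Tomás 17, Quinn 9. Tomás and Alice advance.
Runoff: Tomás is ranked above Alice on 17 ballots, Alice above Tomás on 36.

Alice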